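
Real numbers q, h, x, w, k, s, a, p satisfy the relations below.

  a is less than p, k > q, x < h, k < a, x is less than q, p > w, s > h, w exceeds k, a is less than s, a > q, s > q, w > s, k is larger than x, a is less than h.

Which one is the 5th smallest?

h

The consecutive relations fix a unique order: x < q < k < a < h < s < w < p.
The 5th smallest is h.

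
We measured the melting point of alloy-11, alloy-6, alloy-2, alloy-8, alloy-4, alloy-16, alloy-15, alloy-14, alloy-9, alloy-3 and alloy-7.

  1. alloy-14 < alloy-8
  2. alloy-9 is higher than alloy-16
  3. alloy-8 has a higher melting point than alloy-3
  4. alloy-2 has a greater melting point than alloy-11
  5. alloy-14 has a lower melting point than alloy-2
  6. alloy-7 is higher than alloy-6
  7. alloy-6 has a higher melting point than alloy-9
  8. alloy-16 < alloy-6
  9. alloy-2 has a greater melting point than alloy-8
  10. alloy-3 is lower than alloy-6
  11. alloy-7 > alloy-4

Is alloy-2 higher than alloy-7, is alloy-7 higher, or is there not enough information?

undetermined

Following every chain through alloy-7: below alloy-7 we get alloy-16, alloy-4, alloy-9, alloy-3, alloy-6.
alloy-2 is not reached, and no chain runs the other way from alloy-2 to alloy-7.
So the given relations leave the order of alloy-7 and alloy-2 undetermined.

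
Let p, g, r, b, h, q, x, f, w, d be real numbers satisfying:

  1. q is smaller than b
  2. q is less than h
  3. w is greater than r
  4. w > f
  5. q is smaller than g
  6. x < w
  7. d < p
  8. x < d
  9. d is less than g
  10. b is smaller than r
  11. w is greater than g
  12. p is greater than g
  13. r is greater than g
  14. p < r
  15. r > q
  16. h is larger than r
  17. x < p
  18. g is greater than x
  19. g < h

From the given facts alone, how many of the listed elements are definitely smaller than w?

8

From w the given relations immediately reach x, f, g, r.
From those, q, b, d, p — 8 in total.
Nothing else is reachable below w; 8 in all.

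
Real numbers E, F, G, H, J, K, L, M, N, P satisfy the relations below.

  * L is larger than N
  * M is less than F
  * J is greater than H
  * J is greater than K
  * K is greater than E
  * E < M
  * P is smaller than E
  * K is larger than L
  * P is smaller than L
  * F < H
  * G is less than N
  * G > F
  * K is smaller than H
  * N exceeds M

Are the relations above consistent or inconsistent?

The single ordering P < E < M < F < G < N < L < K < H < J satisfies every listed relation, so no contradiction arises.

consistent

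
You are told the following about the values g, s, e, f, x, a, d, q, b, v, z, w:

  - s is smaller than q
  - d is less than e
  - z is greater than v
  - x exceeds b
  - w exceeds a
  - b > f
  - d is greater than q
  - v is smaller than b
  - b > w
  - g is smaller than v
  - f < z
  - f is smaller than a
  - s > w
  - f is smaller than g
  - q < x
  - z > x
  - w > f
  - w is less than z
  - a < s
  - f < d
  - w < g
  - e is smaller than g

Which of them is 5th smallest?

Piecing the relations together gives one ordering: f < a < w < s < q < d < e < g < v < b < x < z.
Counting 5 from the smallest end gives q.

q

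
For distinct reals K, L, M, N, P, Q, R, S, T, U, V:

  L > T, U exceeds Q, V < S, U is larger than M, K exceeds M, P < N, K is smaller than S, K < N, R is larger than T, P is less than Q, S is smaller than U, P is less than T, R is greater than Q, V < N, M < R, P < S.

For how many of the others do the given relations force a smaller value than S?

4

The elements the relations force below S are P, M, K, V — no chain reaches any other.
That is 4.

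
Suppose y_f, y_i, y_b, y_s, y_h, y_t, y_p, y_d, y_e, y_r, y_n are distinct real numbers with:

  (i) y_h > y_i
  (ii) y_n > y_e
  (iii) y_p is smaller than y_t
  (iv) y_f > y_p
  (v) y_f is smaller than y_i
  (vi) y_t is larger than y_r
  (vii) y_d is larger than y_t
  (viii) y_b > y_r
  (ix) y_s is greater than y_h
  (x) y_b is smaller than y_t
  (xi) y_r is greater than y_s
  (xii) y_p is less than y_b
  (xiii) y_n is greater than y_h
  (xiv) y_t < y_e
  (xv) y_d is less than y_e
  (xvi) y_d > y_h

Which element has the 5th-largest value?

y_b

Piecing the relations together gives one ordering: y_p < y_f < y_i < y_h < y_s < y_r < y_b < y_t < y_d < y_e < y_n.
Counting 5 from the largest end gives y_b.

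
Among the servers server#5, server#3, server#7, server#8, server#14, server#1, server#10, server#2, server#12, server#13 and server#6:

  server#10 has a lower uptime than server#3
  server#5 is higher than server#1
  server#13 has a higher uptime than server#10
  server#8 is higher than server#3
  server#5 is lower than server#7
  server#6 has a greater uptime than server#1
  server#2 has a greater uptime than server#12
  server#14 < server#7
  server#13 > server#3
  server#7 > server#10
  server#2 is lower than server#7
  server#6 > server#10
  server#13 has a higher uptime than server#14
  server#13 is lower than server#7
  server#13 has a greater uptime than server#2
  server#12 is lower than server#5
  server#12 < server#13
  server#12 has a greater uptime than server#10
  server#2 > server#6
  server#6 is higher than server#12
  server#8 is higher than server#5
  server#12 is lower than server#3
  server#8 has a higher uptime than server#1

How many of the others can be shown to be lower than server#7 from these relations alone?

9

Directly below server#7: server#10, server#14, server#5, server#2, server#13.
One step further: server#1, server#12, server#6, server#3 (9 so far).
No other element is forced below server#7 by the given relations, so the count is 9.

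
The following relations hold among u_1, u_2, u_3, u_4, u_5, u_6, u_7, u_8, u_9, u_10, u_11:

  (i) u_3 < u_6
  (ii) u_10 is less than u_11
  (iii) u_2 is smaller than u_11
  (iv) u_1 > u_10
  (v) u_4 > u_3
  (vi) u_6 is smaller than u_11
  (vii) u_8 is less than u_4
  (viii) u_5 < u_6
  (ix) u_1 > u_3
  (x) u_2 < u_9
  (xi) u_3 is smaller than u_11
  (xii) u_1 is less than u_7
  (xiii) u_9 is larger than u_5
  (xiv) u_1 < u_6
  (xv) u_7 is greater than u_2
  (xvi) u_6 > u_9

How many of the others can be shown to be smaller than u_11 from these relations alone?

From u_11 the given relations immediately reach u_10, u_3, u_2, u_6.
From those, u_5, u_1, u_9 — 7 in total.
No other element is forced below u_11 by the given relations, so the count is 7.

7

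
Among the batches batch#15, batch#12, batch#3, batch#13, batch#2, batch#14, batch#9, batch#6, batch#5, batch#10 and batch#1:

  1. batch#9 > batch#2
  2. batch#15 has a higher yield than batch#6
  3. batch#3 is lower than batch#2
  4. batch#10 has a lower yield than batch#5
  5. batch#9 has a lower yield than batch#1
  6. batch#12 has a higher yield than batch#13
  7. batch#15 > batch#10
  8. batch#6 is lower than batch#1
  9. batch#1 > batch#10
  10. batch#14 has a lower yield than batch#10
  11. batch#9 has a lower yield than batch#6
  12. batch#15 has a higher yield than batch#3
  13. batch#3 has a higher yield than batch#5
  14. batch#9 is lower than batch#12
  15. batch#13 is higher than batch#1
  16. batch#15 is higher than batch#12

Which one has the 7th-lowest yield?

Piecing the relations together gives one ordering: batch#14 < batch#10 < batch#5 < batch#3 < batch#2 < batch#9 < batch#6 < batch#1 < batch#13 < batch#12 < batch#15.
Counting 7 from the smallest end gives batch#6.

batch#6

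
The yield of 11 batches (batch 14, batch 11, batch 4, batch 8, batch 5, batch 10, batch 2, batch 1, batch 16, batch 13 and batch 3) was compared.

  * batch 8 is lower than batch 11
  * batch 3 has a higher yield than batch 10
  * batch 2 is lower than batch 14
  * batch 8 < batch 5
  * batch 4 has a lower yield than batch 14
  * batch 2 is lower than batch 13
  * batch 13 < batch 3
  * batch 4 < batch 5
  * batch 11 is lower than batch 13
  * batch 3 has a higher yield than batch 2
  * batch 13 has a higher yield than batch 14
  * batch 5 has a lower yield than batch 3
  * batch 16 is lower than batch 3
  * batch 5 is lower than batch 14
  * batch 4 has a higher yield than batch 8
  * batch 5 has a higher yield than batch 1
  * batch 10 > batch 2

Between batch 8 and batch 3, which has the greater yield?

batch 3

The relevant relations are batch 8 < batch 4; batch 4 < batch 5; batch 5 < batch 14; batch 14 < batch 13; batch 13 < batch 3.
Chaining these gives batch 8 < batch 4 < batch 5 < batch 14 < batch 13 < batch 3.
So batch 8 < batch 3; batch 3 is the higher of the two.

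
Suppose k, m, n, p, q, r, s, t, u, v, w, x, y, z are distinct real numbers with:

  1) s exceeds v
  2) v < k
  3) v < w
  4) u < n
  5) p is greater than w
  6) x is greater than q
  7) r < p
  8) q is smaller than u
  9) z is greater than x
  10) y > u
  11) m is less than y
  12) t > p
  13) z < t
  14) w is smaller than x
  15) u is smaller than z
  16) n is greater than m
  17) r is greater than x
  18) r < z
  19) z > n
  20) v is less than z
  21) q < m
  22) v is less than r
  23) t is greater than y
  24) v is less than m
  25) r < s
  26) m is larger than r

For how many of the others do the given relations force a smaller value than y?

7

The elements the relations force below y are v, w, q, x, u, r, m — no chain reaches any other.
That is 7.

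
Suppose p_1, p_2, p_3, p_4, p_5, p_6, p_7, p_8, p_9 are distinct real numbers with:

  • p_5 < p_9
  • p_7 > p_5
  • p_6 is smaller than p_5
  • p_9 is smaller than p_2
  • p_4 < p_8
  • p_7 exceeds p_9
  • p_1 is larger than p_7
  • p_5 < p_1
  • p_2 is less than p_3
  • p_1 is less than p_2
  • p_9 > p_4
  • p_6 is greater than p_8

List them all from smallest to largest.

p_4 < p_8 < p_6 < p_5 < p_9 < p_7 < p_1 < p_2 < p_3

Each adjacent pair is fixed by a given relation: p_4 < p_8; p_8 < p_6; p_6 < p_5; p_5 < p_9; p_9 < p_7; p_7 < p_1; p_1 < p_2; p_2 < p_3. Chaining them end to end gives the full order.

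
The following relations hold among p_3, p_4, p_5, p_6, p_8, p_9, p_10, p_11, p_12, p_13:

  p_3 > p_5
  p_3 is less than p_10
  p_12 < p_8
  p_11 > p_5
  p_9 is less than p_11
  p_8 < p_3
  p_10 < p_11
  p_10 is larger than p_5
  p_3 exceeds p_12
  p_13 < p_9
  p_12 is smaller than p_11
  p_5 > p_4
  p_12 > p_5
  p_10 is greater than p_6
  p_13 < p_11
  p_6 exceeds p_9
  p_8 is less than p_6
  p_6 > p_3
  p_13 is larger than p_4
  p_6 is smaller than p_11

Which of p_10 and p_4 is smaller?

p_4

The relevant relations are p_4 < p_5; p_5 < p_12; p_12 < p_8; p_8 < p_3; p_3 < p_6; p_6 < p_10.
Chaining these gives p_4 < p_5 < p_12 < p_8 < p_3 < p_6 < p_10.
So p_4 < p_10; p_4 is the smaller of the two.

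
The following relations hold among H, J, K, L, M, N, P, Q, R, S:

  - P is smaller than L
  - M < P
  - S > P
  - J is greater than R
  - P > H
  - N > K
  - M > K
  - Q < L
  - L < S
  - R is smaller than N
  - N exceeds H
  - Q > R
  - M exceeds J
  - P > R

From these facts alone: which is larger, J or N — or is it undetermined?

undetermined

Following every chain through J: above J we get M, P, L, S; below J we get R.
N is not reached, and no chain runs the other way from N to J.
So the given relations leave the order of J and N undetermined.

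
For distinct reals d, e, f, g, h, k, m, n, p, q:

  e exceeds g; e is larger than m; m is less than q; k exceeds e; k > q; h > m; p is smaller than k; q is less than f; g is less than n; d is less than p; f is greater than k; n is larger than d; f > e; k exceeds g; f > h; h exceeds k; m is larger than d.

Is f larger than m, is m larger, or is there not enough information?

m < q and q < k give m < k.
With k < h: m < q < k < h.
Then h < f extends the chain to f.
So f is larger.

f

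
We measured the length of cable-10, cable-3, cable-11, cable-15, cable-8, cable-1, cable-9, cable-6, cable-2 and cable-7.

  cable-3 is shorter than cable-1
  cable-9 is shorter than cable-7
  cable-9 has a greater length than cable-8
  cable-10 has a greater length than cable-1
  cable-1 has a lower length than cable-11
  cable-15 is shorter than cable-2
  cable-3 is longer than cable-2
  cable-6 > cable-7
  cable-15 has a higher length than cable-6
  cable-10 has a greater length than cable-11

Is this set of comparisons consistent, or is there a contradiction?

Every relation is compatible with cable-8 < cable-9 < cable-7 < cable-6 < cable-15 < cable-2 < cable-3 < cable-1 < cable-11 < cable-10; the set is consistent.

consistent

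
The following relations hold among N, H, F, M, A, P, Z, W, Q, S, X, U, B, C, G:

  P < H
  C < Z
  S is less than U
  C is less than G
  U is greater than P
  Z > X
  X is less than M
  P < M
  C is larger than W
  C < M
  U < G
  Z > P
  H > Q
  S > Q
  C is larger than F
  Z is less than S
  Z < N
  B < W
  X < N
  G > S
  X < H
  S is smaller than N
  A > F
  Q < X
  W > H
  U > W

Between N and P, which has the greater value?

P < H and H < W give P < W.
Then W < C extends the chain to C.
With C < Z: P < H < W < C < Z.
With Z < S: P < H < W < C < Z < S.
Then S < N extends the chain to N.
So P < N; N is the larger of the two.

N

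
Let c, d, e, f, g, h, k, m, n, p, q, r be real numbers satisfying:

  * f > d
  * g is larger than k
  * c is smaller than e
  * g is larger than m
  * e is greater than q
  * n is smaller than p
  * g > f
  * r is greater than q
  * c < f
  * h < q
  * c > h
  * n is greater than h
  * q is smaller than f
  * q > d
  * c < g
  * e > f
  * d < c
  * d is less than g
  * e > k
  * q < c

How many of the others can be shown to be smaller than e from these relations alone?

From e the given relations immediately reach q, c, f, k.
From those, h, d — 6 in total.
No other element is forced below e by the given relations, so the count is 6.

6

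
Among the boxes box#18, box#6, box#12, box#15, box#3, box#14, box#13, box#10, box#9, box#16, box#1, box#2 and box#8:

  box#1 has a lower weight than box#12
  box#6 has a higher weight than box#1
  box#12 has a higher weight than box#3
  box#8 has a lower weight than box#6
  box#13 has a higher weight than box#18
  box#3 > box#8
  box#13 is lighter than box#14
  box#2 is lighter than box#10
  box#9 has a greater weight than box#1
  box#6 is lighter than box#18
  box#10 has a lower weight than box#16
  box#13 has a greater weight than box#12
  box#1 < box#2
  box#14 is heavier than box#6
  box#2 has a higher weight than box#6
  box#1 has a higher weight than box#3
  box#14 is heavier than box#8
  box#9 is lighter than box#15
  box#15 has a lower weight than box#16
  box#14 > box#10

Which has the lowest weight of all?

Chaining upward from box#8: directly above it, box#3, box#6, box#14; then box#1, box#2, box#12, box#18; then box#9, box#10, box#13; then box#15, box#16.
That covers every other element, and nothing is given below box#8, so box#8 is the lowest weight.

box#8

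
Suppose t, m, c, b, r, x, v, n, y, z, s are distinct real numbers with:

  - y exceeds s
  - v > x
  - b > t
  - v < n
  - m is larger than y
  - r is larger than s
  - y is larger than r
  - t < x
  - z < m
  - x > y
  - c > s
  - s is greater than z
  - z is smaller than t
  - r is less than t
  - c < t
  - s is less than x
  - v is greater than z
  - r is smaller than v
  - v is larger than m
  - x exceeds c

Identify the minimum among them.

z

Chaining upward from z: directly above it, s, t, m, v; then r, c, y, x, b, n.
That covers every other element, and nothing is given below z, so z is the minimum.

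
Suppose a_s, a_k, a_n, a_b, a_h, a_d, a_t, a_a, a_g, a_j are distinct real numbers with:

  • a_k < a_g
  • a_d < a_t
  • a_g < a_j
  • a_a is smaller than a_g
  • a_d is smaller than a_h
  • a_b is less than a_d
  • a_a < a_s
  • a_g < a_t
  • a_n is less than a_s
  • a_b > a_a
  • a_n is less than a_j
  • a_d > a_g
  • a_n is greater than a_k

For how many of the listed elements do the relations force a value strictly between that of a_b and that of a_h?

Chaining upward from a_b reaches: a_d, a_t.
Chaining downward from a_h reaches: a_k, a_a, a_g, a_d.
Strictly between a_b and a_h are those in both lists: a_d — 1 element.

1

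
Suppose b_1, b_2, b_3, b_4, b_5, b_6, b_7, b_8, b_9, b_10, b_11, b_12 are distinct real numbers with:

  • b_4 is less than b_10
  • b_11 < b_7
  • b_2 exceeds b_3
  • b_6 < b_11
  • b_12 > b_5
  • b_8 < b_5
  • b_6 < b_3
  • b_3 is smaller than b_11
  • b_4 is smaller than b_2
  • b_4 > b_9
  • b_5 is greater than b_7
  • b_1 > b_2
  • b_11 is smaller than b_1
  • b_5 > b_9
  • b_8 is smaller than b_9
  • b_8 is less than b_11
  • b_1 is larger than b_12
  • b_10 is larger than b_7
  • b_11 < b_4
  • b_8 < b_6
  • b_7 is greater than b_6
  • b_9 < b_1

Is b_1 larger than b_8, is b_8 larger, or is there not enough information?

b_1

The relevant relations are b_8 < b_6; b_6 < b_3; b_3 < b_11; b_11 < b_7; b_7 < b_5; b_5 < b_12; b_12 < b_1.
Chaining these gives b_8 < b_6 < b_3 < b_11 < b_7 < b_5 < b_12 < b_1.
So b_1 is larger.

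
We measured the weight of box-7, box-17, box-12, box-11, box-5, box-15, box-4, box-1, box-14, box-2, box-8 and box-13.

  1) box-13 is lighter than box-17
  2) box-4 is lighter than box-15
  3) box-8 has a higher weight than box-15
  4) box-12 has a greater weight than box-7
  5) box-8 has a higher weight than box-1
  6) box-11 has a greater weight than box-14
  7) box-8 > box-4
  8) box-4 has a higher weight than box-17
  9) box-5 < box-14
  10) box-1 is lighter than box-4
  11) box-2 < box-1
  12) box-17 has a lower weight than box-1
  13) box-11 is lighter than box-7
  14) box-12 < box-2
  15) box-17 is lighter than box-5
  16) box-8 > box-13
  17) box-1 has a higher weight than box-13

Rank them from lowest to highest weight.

Nothing is placed below box-13, so it is least; from there box-13 < box-17; box-17 < box-5; box-5 < box-14; box-14 < box-11; box-11 < box-7; box-7 < box-12; box-12 < box-2; box-2 < box-1; box-1 < box-4; box-4 < box-15; box-15 < box-8, each given directly.

box-13 < box-17 < box-5 < box-14 < box-11 < box-7 < box-12 < box-2 < box-1 < box-4 < box-15 < box-8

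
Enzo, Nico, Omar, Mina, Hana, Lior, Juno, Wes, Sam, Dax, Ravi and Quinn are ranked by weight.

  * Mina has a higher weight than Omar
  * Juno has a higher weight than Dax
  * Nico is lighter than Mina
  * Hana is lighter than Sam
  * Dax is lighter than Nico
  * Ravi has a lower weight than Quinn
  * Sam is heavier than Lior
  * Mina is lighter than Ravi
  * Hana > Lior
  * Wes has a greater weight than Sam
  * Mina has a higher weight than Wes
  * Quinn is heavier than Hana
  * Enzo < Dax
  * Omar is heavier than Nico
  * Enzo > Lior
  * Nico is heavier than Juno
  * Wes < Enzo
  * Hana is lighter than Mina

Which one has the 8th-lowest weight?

Nico

Chaining the given pairs: Lior < Hana < Sam < Wes < Enzo < Dax < Juno < Nico < Omar < Mina < Ravi < Quinn.
Counting 8 from the smallest end gives Nico.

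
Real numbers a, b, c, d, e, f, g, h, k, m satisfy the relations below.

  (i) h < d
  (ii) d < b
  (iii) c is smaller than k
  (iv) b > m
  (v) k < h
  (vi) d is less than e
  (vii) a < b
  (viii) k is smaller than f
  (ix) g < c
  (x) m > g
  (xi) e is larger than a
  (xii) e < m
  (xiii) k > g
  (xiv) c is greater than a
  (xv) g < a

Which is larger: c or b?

b

c < k and k < h give c < h.
With h < d: c < k < h < d.
Then d < e extends the chain to e.
With e < m: c < k < h < d < e < m.
Then m < b extends the chain to b.
So c < b; b is the larger of the two.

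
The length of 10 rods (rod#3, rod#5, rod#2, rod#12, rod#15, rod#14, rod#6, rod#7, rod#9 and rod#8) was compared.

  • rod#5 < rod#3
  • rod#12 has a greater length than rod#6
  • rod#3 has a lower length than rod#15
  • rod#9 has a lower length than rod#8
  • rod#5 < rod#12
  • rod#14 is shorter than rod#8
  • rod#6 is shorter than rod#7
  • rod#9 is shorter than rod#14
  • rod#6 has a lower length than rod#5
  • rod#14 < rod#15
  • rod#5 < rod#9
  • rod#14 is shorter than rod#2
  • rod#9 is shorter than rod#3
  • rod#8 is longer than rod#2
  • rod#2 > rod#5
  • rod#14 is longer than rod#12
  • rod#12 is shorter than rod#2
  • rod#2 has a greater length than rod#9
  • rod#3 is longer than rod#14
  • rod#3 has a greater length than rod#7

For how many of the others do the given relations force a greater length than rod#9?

5

Directly above rod#9: rod#14, rod#3, rod#2, rod#8.
One step further: rod#15 (5 so far).
Nothing else is reachable above rod#9; 5 in all.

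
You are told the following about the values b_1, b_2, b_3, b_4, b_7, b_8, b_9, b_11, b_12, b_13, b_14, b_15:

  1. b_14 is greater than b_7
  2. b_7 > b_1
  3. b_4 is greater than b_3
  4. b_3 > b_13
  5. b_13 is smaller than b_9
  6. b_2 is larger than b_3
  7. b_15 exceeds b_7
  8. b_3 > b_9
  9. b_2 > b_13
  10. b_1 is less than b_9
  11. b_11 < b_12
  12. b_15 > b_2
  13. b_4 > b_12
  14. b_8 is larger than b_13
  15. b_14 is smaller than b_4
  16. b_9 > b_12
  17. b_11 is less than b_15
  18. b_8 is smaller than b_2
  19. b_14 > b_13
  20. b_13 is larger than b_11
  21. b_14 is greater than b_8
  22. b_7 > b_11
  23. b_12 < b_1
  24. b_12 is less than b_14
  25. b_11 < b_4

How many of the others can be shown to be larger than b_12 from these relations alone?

8

From b_12 the given relations immediately reach b_1, b_9, b_14, b_4.
From those, b_7, b_3 — 6 in total.
From those, b_2, b_15 — 8 in total.
Nothing else is reachable above b_12; 8 in all.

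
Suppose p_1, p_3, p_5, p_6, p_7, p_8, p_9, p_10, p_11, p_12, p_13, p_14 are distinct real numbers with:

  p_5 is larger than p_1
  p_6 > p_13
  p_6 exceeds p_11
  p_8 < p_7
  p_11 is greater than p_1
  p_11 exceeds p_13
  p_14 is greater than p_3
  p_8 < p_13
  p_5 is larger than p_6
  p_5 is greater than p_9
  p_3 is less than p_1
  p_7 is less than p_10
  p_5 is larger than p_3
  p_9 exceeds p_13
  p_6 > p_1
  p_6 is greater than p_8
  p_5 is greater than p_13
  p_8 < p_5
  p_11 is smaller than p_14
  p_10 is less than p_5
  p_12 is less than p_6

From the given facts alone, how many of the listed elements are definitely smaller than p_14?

5

Directly below p_14: p_3, p_11.
One step further: p_1, p_13 (4 so far).
One step further: p_8 (5 so far).
Nothing else is reachable below p_14; 5 in all.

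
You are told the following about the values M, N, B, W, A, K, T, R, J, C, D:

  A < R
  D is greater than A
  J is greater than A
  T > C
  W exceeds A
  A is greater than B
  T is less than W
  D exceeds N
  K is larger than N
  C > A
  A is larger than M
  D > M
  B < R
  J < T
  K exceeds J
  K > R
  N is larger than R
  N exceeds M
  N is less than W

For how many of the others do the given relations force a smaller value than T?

5

From T the given relations immediately reach J, C.
From those, A — 3 in total.
From those, M, B — 5 in total.
No other element is forced below T by the given relations, so the count is 5.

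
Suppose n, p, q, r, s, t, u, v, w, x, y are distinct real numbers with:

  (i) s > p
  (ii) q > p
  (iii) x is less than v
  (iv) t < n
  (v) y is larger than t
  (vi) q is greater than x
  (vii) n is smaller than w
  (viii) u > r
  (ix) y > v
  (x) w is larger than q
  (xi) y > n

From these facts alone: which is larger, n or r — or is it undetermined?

undetermined

Following every chain through n: above n we get y, w; below n we get t.
r is not reached, and no chain runs the other way from r to n.
So the given relations leave the order of n and r undetermined.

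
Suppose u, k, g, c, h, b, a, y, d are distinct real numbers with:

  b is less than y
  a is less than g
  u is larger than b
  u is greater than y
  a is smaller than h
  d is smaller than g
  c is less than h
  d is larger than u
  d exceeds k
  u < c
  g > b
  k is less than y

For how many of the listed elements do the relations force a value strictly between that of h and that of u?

1

Chaining upward from u reaches: c, d, g.
Chaining downward from h reaches: b, k, y, c, a.
Strictly between u and h are those in both lists: c — 1 element.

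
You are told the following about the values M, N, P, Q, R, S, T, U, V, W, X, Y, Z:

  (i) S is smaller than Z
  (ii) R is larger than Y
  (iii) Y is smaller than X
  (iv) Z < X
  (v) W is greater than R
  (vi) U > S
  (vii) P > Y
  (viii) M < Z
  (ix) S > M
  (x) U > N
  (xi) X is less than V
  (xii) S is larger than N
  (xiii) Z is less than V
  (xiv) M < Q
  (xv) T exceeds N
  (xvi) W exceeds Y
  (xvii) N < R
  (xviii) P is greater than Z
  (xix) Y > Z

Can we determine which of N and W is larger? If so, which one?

W

N < S and S < Z give N < Z.
Then Z < Y extends the chain to Y.
With Y < R: N < S < Z < Y < R.
Then R < W extends the chain to W.
So W is larger.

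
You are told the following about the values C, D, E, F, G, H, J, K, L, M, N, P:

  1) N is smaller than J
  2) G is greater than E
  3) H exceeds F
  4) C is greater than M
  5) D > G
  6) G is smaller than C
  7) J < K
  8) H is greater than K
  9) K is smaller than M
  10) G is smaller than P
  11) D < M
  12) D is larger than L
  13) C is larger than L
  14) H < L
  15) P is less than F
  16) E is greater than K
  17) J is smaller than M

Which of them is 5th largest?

H

Chaining the given pairs: N < J < K < E < G < P < F < H < L < D < M < C.
The 5th largest is H.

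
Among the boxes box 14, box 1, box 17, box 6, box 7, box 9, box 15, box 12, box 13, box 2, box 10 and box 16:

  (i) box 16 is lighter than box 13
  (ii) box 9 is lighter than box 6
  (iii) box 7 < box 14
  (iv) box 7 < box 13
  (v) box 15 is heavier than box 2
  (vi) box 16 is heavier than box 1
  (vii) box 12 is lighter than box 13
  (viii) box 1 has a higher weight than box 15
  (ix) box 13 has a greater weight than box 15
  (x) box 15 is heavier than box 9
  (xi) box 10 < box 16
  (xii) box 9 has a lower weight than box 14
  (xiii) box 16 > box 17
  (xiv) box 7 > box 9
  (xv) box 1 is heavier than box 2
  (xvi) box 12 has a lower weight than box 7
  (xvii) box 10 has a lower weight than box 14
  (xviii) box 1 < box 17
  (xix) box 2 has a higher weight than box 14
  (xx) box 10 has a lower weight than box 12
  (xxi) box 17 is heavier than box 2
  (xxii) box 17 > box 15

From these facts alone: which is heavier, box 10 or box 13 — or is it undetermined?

Link the given pairs in sequence: box 10 < box 12; box 12 < box 7; box 7 < box 14; box 14 < box 2; box 2 < box 15; box 15 < box 1; box 1 < box 17; box 17 < box 16; box 16 < box 13.
Together: box 10 < box 12 < box 7 < box 14 < box 2 < box 15 < box 1 < box 17 < box 16 < box 13.
So box 13 is heavier.

box 13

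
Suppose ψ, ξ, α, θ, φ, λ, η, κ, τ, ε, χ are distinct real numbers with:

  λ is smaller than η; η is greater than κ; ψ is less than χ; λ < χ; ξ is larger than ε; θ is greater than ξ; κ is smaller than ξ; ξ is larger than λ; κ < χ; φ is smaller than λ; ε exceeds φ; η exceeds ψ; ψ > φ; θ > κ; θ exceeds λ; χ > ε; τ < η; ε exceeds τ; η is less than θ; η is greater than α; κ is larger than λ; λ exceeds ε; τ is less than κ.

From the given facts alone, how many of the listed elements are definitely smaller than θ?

From θ the given relations immediately reach λ, κ, ξ, η.
From those, φ, τ, ε, ψ, α — 9 in total.
No other element is forced below θ by the given relations, so the count is 9.

9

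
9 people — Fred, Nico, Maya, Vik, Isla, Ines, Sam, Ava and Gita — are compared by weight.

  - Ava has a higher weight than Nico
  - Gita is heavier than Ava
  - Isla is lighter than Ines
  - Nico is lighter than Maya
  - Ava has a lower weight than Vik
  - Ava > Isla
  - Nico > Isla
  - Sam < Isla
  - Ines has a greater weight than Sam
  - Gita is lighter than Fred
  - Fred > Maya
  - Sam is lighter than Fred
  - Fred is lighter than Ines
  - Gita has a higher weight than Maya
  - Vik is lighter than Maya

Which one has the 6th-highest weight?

Piecing the relations together gives one ordering: Sam < Isla < Nico < Ava < Vik < Maya < Gita < Fred < Ines.
The 6th largest is Ava.

Ava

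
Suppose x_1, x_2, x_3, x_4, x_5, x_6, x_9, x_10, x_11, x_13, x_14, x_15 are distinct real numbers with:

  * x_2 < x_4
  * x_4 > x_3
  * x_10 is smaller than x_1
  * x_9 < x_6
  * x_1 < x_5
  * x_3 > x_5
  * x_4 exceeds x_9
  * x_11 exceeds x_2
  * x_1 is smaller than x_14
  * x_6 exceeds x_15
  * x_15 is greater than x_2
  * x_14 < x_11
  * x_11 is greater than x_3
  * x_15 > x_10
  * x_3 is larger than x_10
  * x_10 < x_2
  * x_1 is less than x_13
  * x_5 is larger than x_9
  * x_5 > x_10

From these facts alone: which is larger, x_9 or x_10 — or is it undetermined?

undetermined

Following every chain through x_10: above x_10 we get x_2, x_1, x_5, x_14, x_13, x_15, x_3, x_11, x_4, x_6.
x_9 is not reached, and no chain runs the other way from x_9 to x_10.
So the given relations leave the order of x_10 and x_9 undetermined.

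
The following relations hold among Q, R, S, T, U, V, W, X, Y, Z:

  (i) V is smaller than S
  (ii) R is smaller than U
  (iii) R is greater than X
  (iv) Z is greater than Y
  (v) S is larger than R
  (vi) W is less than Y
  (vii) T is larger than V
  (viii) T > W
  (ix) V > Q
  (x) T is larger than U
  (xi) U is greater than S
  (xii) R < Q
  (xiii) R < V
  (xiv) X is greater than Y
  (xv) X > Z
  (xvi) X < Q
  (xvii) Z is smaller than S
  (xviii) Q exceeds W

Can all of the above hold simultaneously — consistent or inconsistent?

The single ordering W < Y < Z < X < R < Q < V < S < U < T satisfies every listed relation, so no contradiction arises.

consistent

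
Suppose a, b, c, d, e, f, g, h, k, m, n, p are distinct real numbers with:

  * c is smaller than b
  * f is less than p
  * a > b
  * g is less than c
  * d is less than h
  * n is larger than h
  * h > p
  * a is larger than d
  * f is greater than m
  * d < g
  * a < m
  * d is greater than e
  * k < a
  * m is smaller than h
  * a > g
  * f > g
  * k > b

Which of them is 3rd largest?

p

Chaining the given pairs: e < d < g < c < b < k < a < m < f < p < h < n.
The 3rd largest is p.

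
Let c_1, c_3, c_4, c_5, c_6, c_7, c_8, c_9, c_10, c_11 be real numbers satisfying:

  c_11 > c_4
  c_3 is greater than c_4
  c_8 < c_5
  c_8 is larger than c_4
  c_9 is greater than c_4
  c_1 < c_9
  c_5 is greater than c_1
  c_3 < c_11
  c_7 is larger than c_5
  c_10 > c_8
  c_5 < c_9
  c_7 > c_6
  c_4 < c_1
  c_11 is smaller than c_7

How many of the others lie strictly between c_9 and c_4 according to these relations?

Chaining upward from c_4 reaches: c_3, c_8, c_1, c_10, c_5, c_11, c_7.
Chaining downward from c_9 reaches: c_8, c_1, c_5.
Strictly between c_4 and c_9 are those in both lists: c_8, c_1, c_5 — 3 elements.

3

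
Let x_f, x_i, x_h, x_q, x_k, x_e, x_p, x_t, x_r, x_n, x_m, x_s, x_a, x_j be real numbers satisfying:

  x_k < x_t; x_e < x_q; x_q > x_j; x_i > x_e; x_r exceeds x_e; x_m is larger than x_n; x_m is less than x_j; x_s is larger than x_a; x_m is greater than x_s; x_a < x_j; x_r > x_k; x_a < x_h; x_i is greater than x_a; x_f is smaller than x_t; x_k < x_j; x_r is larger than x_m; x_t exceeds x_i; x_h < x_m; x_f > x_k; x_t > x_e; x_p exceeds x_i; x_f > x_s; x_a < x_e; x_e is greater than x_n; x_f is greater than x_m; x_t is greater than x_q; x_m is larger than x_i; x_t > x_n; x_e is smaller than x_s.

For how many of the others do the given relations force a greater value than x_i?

7

From x_i the given relations immediately reach x_m, x_p, x_t.
From those, x_j, x_f, x_r — 6 in total.
From those, x_q — 7 in total.
No other element is forced above x_i by the given relations, so the count is 7.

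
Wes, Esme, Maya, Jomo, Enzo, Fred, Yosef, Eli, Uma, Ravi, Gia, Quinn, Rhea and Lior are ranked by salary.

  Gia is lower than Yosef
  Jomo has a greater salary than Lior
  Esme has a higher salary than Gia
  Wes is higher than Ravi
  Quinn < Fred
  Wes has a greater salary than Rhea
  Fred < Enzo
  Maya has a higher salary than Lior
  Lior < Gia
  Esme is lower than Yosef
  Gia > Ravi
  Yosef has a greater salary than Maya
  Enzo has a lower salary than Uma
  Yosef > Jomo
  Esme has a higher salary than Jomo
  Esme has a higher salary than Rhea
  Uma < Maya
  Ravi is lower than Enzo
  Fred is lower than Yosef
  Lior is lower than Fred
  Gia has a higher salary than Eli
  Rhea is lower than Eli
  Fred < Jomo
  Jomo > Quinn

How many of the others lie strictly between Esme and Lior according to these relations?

3

Chaining upward from Lior reaches: Fred, Enzo, Jomo, Gia, Uma, Maya, Yosef.
Chaining downward from Esme reaches: Rhea, Ravi, Quinn, Fred, Eli, Jomo, Gia.
Strictly between Lior and Esme are those in both lists: Fred, Jomo, Gia — 3 elements.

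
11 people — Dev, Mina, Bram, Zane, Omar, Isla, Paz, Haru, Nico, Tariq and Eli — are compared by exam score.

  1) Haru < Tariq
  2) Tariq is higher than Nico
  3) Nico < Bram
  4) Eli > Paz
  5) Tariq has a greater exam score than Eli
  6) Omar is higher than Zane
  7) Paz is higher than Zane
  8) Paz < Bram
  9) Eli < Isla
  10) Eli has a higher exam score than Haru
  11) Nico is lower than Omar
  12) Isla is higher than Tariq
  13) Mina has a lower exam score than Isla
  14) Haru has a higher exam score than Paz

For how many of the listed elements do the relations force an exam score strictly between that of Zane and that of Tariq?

3

Chaining upward from Zane reaches: Omar, Paz, Haru, Eli, Bram, Isla.
Chaining downward from Tariq reaches: Nico, Paz, Haru, Eli.
Strictly between Zane and Tariq are those in both lists: Paz, Haru, Eli — 3 elements.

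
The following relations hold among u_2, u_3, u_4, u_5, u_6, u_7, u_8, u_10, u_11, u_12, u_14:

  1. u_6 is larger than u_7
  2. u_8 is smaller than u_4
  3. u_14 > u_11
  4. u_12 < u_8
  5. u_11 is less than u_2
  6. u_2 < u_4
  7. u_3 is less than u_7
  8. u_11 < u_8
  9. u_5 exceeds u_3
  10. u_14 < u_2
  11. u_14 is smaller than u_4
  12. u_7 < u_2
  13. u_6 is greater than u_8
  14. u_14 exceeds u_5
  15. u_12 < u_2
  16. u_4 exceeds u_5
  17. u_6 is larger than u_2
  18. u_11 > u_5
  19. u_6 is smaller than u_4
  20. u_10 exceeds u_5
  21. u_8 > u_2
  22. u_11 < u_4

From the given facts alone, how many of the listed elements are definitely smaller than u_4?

9

Directly below u_4: u_5, u_11, u_14, u_2, u_8, u_6.
One step further: u_3, u_12, u_7 (9 so far).
No other element is forced below u_4 by the given relations, so the count is 9.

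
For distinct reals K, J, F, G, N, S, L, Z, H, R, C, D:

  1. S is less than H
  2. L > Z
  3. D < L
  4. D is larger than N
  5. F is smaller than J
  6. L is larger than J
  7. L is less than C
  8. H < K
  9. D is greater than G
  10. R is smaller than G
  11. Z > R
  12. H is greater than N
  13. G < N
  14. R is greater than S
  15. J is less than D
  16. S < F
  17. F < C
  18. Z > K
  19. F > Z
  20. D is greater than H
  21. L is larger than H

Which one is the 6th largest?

Chaining the given pairs: S < R < G < N < H < K < Z < F < J < D < L < C.
The 6th largest is Z.

Z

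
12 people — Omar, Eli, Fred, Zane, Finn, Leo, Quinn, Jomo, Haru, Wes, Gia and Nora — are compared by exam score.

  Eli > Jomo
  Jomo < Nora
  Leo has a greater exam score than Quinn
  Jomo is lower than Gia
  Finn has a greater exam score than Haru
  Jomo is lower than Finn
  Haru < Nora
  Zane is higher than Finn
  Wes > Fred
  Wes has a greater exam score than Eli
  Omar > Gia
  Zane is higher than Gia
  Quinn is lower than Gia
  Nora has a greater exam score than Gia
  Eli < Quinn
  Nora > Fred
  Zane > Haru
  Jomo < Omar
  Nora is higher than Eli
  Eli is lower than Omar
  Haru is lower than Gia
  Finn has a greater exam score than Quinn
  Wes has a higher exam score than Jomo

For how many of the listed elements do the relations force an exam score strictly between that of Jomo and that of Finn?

2

Chaining upward from Jomo reaches: Eli, Quinn, Gia, Leo, Wes, Nora, Omar, Zane.
Chaining downward from Finn reaches: Eli, Quinn, Haru.
Strictly between Jomo and Finn are those in both lists: Eli, Quinn — 2 elements.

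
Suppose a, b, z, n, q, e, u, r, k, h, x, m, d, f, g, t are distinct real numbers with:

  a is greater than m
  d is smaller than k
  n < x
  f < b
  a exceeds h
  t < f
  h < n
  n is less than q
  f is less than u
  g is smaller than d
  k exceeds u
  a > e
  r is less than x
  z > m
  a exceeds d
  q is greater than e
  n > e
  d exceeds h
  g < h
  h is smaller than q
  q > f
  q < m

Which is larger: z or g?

z

g < h and h < n give g < n.
Then n < q extends the chain to q.
Then q < m extends the chain to m.
With m < z: g < h < n < q < m < z.
So g < z; z is the larger of the two.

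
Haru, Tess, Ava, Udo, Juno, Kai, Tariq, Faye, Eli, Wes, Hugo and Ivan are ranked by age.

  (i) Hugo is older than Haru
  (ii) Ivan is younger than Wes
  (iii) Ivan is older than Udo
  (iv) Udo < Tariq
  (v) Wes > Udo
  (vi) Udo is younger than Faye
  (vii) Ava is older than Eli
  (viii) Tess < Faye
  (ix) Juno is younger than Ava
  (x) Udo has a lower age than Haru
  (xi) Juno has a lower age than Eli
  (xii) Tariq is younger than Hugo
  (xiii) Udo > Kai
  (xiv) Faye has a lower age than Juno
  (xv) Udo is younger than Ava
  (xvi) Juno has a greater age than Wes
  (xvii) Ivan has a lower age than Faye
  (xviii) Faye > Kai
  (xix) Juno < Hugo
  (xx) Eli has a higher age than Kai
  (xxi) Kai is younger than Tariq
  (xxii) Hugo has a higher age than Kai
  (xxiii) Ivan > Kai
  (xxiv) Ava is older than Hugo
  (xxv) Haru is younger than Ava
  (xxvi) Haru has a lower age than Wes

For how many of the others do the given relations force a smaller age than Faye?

From Faye the given relations immediately reach Kai, Udo, Tess, Ivan.
Nothing else is reachable below Faye; 4 in all.

4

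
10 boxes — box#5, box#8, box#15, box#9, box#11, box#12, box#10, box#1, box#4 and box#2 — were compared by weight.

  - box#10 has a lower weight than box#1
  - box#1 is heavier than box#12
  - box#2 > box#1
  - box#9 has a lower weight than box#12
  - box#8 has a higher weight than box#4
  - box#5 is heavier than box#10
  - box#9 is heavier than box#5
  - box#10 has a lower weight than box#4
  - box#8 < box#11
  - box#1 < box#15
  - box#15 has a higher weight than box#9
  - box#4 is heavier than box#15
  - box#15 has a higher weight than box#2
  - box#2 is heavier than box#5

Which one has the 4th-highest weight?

The consecutive relations fix a unique order: box#10 < box#5 < box#9 < box#12 < box#1 < box#2 < box#15 < box#4 < box#8 < box#11.
The 4th largest is box#15.

box#15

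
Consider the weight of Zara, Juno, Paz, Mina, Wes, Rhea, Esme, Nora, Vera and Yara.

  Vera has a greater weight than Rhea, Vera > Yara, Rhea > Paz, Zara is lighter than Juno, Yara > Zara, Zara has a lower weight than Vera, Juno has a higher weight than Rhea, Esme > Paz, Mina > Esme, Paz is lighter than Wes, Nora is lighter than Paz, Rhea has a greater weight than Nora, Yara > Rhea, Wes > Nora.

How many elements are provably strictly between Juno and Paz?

Chaining upward from Paz reaches: Esme, Rhea, Yara, Mina, Vera, Wes.
Chaining downward from Juno reaches: Nora, Zara, Rhea.
Strictly between Paz and Juno are those in both lists: Rhea — 1 element.

1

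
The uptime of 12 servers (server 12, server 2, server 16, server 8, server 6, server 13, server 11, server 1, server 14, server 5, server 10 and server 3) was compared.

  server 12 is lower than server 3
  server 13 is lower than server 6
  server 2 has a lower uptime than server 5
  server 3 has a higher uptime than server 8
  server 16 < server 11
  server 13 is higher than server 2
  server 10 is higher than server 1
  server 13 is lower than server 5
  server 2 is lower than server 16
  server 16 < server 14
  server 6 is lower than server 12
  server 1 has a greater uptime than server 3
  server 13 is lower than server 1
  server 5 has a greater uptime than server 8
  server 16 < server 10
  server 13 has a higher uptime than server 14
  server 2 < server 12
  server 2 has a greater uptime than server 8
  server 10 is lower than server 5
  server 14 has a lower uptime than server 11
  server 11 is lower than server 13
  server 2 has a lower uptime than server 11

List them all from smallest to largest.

Nothing is placed below server 8, so it is least; from there server 8 < server 2; server 2 < server 16; server 16 < server 14; server 14 < server 11; server 11 < server 13; server 13 < server 6; server 6 < server 12; server 12 < server 3; server 3 < server 1; server 1 < server 10; server 10 < server 5, each given directly.

server 8 < server 2 < server 16 < server 14 < server 11 < server 13 < server 6 < server 12 < server 3 < server 1 < server 10 < server 5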